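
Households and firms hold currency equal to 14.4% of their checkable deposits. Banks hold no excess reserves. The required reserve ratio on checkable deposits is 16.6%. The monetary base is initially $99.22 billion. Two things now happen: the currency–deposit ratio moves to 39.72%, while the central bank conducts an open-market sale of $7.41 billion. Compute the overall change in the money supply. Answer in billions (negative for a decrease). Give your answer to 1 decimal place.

-138.4 billion

Before: m₁ = (1 + 0.144) / (0.166 + 0.144) ≈ 3.6903, MB₁ = 99.22, so M₁ = 3.6903 × 99.22 ≈ 366.1516 billion.
After: m₂ = (1 + 0.3972) / (0.166 + 0.3972) ≈ 2.4808, MB₂ = 99.22 − 7.41 = 91.81, so M₂ = 2.4808 × 91.81 ≈ 227.7622 billion.
ΔM = M₂ − M₁ = 227.7622 − 366.1516 = -138.3894 billion.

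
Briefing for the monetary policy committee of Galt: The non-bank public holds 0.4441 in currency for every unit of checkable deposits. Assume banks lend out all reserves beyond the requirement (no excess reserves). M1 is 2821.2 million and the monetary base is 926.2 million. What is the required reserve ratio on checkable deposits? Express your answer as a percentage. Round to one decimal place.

3.0%

Using m = M/MB = 2821.2/926.2 ≈ 3.045994. Since m = (1 + c)/(c + rr + e), the denominator satisfies c + rr + e = (1 + c)/m = (1 + 0.4441) / 3.045994 ≈ 0.474098.
With c = 0.4441 and e = 0, the required reserve ratio on checkable deposits is 0.474098 − 0.4441 − 0 = 0.029998.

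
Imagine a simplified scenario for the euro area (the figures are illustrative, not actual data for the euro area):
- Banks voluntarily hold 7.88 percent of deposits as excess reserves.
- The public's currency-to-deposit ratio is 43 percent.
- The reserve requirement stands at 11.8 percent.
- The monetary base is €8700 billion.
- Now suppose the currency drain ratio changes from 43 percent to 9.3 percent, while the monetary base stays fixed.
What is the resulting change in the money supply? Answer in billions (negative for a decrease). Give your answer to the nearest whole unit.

Initially m₁ = (1 + 0.43) / (0.118 + 0.0788 + 0.43) ≈ 2.28143, so M₁ = 2.28143 × 8700 = 19848.441 billion.
After the change m₂ = (1 + 0.093) / (0.118 + 0.0788 + 0.093) ≈ 3.77157, so M₂ = 3.77157 × 8700 = 32812.659 billion.
ΔM = M₂ − M₁ = 32812.659 − 19848.441 = 12964.218 billion.

€12964 billion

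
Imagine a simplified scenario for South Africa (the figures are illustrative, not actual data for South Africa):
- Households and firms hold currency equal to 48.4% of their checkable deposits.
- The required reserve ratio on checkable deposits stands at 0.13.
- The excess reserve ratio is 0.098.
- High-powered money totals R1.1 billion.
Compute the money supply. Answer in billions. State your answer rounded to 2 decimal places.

The money multiplier is m = (1 + c) / (rr + e + c) = (1 + 0.484) / (0.13 + 0.098 + 0.484) ≈ 2.0843.
So M = m × MB = 2.0843 × 1.1 ≈ 2.2927 billion.

R2.29 billion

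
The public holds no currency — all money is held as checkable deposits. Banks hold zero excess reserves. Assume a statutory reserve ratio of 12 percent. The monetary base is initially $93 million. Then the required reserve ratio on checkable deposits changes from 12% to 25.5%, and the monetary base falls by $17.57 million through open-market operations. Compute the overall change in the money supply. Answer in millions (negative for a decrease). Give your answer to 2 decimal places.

Before: m₁ = 1 / (0.12) ≈ 8.33333, MB₁ = 93, so M₁ = 8.33333 × 93 ≈ 774.9997 million.
After: m₂ = 1 / (0.255) ≈ 3.92157, MB₂ = 93 − 17.57 = 75.43, so M₂ = 3.92157 × 75.43 ≈ 295.804 million.
ΔM = M₂ − M₁ = 295.804 − 774.9997 = -479.1957 million.

-479.20 million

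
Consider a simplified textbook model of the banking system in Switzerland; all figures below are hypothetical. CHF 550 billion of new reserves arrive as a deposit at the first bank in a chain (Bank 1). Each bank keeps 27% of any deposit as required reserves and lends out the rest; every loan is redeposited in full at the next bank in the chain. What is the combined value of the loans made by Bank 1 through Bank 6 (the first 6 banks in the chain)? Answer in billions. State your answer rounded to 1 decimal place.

Bank i lends (1 − rr)^i of the original deposit: Bank 1 lends 550·0.7300 = 401.5000, Bank 2 lends 550·0.7300² = 293.0950, and so on.
Summing a geometric series: total = 550·[0.7300·(1 − 0.7300^6) / (1 − 0.7300)] ≈ 1261.9974 billion.

CHF 1262.0 billion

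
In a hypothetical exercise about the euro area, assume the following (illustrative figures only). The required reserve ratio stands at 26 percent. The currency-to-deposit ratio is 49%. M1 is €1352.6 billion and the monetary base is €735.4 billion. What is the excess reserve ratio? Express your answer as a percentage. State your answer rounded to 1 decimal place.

Using m = M/MB = 1352.6/735.4 ≈ 1.839271. Since m = (1 + c)/(c + rr + e), the denominator satisfies c + rr + e = (1 + c)/m = (1 + 0.49) / 1.839271 ≈ 0.810104.
With c = 0.49 and rr = 0.26, the excess reserve ratio is 0.810104 − 0.49 − 0.26 = 0.060104.

6.0%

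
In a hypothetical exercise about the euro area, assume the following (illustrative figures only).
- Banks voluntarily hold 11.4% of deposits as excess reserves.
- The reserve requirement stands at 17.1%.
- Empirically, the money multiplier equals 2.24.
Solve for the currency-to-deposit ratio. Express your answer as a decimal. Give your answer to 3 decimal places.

0.292

Using m = 2.24. From m = (1 + c)/(c + rr + e), rearranging gives 1 + c = m·(c + rr + e), so c·(1 − m) = m·(rr + e) − 1.
Hence c = [m·(rr + e) − 1]/(1 − m) = [2.24 × (0.171 + 0.114) − 1] / (1 − 2.24) ≈ 0.291613.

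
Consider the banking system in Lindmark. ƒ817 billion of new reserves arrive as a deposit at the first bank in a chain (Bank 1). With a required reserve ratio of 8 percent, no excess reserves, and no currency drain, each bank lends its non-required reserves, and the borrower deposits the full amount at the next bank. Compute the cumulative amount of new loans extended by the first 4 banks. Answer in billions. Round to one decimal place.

Bank i lends (1 − rr)^i of the original deposit: Bank 1 lends 817·0.9200 = 751.6400, Bank 2 lends 817·0.9200² = 691.5088, and so on.
Summing a geometric series: total = 817·[0.9200·(1 − 0.9200^4) / (1 − 0.9200)] ≈ 2664.6299 billion.

ƒ2664.6 billion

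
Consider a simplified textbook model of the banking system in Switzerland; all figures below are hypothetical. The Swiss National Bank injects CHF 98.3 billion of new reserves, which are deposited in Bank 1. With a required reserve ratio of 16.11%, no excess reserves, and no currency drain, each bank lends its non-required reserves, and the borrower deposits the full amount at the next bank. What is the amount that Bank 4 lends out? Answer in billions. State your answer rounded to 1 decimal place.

Each bank lends a fraction (1 − rr) = 0.8389 of the deposit it receives, so Bank 4 receives 98.3·0.8389^3 and lends 98.3·0.8389^4 ≈ 48.6849 billion.

CHF 48.7 billion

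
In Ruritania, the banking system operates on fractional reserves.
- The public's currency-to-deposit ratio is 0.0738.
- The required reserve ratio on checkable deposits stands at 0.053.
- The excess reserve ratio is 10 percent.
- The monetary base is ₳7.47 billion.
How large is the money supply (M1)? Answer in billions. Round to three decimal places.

₳35.367 billion

The money multiplier is m = (1 + c) / (rr + e + c) = (1 + 0.0738) / (0.053 + 0.1 + 0.0738) ≈ 4.73457.
So M = m × MB = 4.73457 × 7.47 ≈ 35.3672 billion.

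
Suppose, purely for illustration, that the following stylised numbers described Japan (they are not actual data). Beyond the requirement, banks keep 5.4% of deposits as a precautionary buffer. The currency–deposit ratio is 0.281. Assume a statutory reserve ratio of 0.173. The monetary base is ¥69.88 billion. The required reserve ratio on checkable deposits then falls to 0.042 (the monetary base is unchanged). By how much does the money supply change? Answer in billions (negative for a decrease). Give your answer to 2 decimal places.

¥61.23 billion

Initially m₁ = (1 + 0.281) / (0.173 + 0.054 + 0.281) ≈ 2.52165, so M₁ = 2.52165 × 69.88 ≈ 176.2129 billion.
After the change m₂ = (1 + 0.281) / (0.042 + 0.054 + 0.281) ≈ 3.39788, so M₂ = 3.39788 × 69.88 ≈ 237.4439 billion.
ΔM = M₂ − M₁ = 237.4439 − 176.2129 = 61.231 billion.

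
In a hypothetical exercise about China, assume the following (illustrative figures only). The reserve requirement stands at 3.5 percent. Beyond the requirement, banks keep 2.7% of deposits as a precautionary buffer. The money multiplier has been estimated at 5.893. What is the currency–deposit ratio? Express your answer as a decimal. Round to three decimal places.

Using m = 5.893. From m = (1 + c)/(c + rr + e), rearranging gives 1 + c = m·(c + rr + e), so c·(1 − m) = m·(rr + e) − 1.
Hence c = [m·(rr + e) − 1]/(1 − m) = [5.893 × (0.035 + 0.027) − 1] / (1 − 5.893) ≈ 0.129702.

0.130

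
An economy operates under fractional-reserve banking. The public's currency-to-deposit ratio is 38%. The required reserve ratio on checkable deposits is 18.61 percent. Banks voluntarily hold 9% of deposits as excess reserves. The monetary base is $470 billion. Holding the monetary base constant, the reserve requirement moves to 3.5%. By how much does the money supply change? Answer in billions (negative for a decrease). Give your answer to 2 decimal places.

Initially m₁ = (1 + 0.38) / (0.1861 + 0.09 + 0.38) ≈ 2.103338, so M₁ = 2.103338 × 470 ≈ 988.5689 billion.
After the change m₂ = (1 + 0.38) / (0.035 + 0.09 + 0.38) ≈ 2.732673, so M₂ = 2.732673 × 470 ≈ 1284.3563 billion.
ΔM = M₂ − M₁ = 1284.3563 − 988.5689 = 295.7874 billion.

$295.79 billion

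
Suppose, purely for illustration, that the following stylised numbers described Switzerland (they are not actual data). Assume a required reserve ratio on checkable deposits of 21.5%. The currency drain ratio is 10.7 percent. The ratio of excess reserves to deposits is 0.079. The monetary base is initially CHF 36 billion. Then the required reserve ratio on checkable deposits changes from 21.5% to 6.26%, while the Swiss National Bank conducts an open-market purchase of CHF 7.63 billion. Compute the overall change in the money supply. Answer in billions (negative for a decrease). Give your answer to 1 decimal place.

Before: m₁ = (1 + 0.107) / (0.215 + 0.079 + 0.107) ≈ 2.7606, MB₁ = 36, so M₁ = 2.7606 × 36 = 99.3816 billion.
After: m₂ = (1 + 0.107) / (0.0626 + 0.079 + 0.107) ≈ 4.4529, MB₂ = 36 + 7.63 = 43.63, so M₂ = 4.4529 × 43.63 ≈ 194.28 billion.
ΔM = M₂ − M₁ = 194.28 − 99.3816 = 94.8984 billion.

CHF 94.9 billion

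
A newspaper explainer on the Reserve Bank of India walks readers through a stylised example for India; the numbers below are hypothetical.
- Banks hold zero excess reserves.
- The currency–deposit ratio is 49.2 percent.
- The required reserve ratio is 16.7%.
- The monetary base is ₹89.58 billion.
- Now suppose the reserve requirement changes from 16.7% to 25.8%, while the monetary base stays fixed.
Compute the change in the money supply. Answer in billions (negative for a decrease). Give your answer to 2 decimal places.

-24.61 billion

Initially m₁ = (1 + 0.492) / (0.167 + 0.492) ≈ 2.26404, so M₁ = 2.26404 × 89.58 ≈ 202.8127 billion.
After the change m₂ = (1 + 0.492) / (0.258 + 0.492) ≈ 1.98933, so M₂ = 1.98933 × 89.58 ≈ 178.2042 billion.
ΔM = M₂ − M₁ = 178.2042 − 202.8127 = -24.6085 billion.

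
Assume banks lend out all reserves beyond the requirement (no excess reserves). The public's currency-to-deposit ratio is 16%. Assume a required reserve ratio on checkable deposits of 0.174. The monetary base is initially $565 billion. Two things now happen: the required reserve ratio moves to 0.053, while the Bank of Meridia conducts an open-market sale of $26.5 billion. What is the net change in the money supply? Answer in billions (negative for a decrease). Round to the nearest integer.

$970 billion

Before: m₁ = (1 + 0.16) / (0.174 + 0.16) ≈ 3.4731, MB₁ = 565, so M₁ = 3.4731 × 565 = 1962.3015 billion.
After: m₂ = (1 + 0.16) / (0.053 + 0.16) ≈ 5.4460, MB₂ = 565 − 26.5 = 538.5, so M₂ = 5.4460 × 538.5 = 2932.671 billion.
ΔM = M₂ − M₁ = 2932.671 − 1962.3015 = 970.3695 billion.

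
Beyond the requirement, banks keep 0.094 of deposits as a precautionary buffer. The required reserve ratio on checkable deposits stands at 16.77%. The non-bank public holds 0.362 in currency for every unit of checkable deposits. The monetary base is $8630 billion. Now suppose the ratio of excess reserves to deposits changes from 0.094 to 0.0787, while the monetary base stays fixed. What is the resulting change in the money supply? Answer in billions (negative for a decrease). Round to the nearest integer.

Initially m₁ = (1 + 0.362) / (0.1677 + 0.094 + 0.362) ≈ 2.18374, so M₁ = 2.18374 × 8630 = 18845.6762 billion.
After the change m₂ = (1 + 0.362) / (0.1677 + 0.0787 + 0.362) ≈ 2.23866, so M₂ = 2.23866 × 8630 = 19319.6358 billion.
ΔM = M₂ − M₁ = 19319.6358 − 18845.6762 = 473.9596 billion.

$474 billion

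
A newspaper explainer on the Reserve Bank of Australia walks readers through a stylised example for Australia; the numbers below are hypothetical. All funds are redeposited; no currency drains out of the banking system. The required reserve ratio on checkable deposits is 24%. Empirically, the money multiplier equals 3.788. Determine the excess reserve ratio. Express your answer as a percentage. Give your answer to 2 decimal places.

2.40%

Using m = 3.788. Since m = (1 + c)/(c + rr + e), the denominator satisfies c + rr + e = (1 + c)/m = (1 + 0) / 3.788 ≈ 0.263992.
With c = 0 and rr = 0.24, the excess reserve ratio is 0.263992 − 0 − 0.24 = 0.023992.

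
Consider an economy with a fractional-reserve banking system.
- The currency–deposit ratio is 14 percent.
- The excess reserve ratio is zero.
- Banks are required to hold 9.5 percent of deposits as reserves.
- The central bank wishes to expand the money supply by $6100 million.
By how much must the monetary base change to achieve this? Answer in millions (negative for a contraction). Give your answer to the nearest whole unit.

$1257 million

The money multiplier is m = (1 + c) / (rr + c) = (1 + 0.14) / (0.095 + 0.14) ≈ 4.85106.
ΔMB = ΔM / m = (+6100) / 4.85106 ≈ 1257.4571 million.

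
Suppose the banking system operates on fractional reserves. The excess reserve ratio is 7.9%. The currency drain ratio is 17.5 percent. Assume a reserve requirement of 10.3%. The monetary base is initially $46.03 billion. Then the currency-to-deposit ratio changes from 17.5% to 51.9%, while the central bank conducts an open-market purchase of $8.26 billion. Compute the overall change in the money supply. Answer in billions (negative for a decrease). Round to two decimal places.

Before: m₁ = (1 + 0.175) / (0.103 + 0.079 + 0.175) ≈ 3.29132, MB₁ = 46.03, so M₁ = 3.29132 × 46.03 ≈ 151.4995 billion.
After: m₂ = (1 + 0.519) / (0.103 + 0.079 + 0.519) ≈ 2.16690, MB₂ = 46.03 + 8.26 = 54.29, so M₂ = 2.16690 × 54.29 ≈ 117.641 billion.
ΔM = M₂ − M₁ = 117.641 − 151.4995 = -33.8585 billion.

-33.86 billion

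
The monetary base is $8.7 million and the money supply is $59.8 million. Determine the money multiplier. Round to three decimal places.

The money multiplier is m = M / MB = 59.8 / 8.7 ≈ 6.87356.

6.874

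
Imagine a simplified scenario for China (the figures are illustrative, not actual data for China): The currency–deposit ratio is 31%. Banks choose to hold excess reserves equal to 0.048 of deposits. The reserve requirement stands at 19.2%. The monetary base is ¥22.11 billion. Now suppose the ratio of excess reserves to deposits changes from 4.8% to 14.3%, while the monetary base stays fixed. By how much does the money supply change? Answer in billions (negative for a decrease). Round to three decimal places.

-7.756 billion

Initially m₁ = (1 + 0.31) / (0.192 + 0.048 + 0.31) ≈ 2.381818, so M₁ = 2.381818 × 22.11 ≈ 52.662 billion.
After the change m₂ = (1 + 0.31) / (0.192 + 0.143 + 0.31) ≈ 2.031008, so M₂ = 2.031008 × 22.11 ≈ 44.9056 billion.
ΔM = M₂ − M₁ = 44.9056 − 52.662 = -7.7564 billion.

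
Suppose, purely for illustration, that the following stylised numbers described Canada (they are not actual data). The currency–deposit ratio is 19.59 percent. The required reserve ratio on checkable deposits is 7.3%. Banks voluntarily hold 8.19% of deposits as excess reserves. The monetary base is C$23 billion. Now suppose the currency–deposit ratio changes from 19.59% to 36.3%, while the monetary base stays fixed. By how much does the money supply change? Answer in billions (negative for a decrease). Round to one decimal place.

-17.9 billion

Initially m₁ = (1 + 0.1959) / (0.073 + 0.0819 + 0.1959) ≈ 3.4091, so M₁ = 3.4091 × 23 = 78.4093 billion.
After the change m₂ = (1 + 0.363) / (0.073 + 0.0819 + 0.363) ≈ 2.6318, so M₂ = 2.6318 × 23 = 60.5314 billion.
ΔM = M₂ − M₁ = 60.5314 − 78.4093 = -17.8779 billion.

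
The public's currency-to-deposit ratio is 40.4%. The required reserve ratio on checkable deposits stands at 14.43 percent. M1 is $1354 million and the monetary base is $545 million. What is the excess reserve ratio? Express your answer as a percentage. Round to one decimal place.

Using m = M/MB = 1354/545 ≈ 2.484404. Since m = (1 + c)/(c + rr + e), the denominator satisfies c + rr + e = (1 + c)/m = (1 + 0.404) / 2.484404 ≈ 0.565125.
With c = 0.404 and rr = 0.1443, the excess reserve ratio is 0.565125 − 0.404 − 0.1443 = 0.016825.

1.7%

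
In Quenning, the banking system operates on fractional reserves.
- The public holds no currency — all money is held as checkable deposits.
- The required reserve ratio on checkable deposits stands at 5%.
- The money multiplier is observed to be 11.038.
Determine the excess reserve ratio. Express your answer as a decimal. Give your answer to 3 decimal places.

0.041

Using m = 11.038. Since m = (1 + c)/(c + rr + e), the denominator satisfies c + rr + e = (1 + c)/m = (1 + 0) / 11.038 ≈ 0.090596.
With c = 0 and rr = 0.05, the excess reserve ratio is 0.090596 − 0 − 0.05 = 0.040596.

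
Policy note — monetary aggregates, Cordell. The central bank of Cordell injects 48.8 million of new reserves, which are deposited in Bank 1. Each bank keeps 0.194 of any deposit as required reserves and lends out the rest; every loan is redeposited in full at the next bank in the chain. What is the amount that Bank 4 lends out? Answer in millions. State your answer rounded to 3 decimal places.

Each bank lends a fraction (1 − rr) = 0.8060 of the deposit it receives, so Bank 4 receives 48.8·0.8060^3 and lends 48.8·0.8060^4 ≈ 20.5949 million.

20.595 million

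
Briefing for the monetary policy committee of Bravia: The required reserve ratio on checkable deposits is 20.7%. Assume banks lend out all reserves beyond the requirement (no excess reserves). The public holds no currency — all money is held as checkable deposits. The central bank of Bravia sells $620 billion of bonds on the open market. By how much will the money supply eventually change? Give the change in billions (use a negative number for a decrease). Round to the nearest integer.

-2995 billion

The simple money multiplier is m = 1/rr = 1/0.207 ≈ 4.8309.
An open-market sale reduces the monetary base by 620 billion, so ΔM = m × ΔMB = 4.8309 × (−620) = -2995.158 billion.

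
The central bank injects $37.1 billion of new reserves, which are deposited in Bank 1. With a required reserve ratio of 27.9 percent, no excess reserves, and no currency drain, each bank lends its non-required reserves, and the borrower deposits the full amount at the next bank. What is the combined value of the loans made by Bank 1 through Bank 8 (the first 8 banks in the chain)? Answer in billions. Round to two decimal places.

$88.87 billion

Bank i lends (1 − rr)^i of the original deposit: Bank 1 lends 37.1·0.7210 = 26.7491, Bank 2 lends 37.1·0.7210² ≈ 19.2861, and so on.
Summing a geometric series: total = 37.1·[0.7210·(1 − 0.7210^8) / (1 − 0.7210)] ≈ 88.8735 billion.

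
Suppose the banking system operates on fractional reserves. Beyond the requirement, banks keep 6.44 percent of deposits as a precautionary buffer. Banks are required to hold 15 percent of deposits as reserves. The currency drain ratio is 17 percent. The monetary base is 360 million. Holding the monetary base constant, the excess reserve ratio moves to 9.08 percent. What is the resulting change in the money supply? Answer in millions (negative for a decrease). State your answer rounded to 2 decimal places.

-70.42 million

Initially m₁ = (1 + 0.17) / (0.15 + 0.0644 + 0.17) ≈ 3.043704, so M₁ = 3.043704 × 360 ≈ 1095.7334 million.
After the change m₂ = (1 + 0.17) / (0.15 + 0.0908 + 0.17) ≈ 2.848101, so M₂ = 2.848101 × 360 ≈ 1025.3164 million.
ΔM = M₂ − M₁ = 1025.3164 − 1095.7334 = -70.417 million.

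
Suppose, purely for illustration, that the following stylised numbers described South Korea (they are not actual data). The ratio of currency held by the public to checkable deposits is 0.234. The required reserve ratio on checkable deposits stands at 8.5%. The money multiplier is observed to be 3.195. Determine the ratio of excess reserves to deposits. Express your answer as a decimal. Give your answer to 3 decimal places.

Using m = 3.195. Since m = (1 + c)/(c + rr + e), the denominator satisfies c + rr + e = (1 + c)/m = (1 + 0.234) / 3.195 ≈ 0.386228.
With c = 0.234 and rr = 0.085, the ratio of excess reserves to deposits is 0.386228 − 0.234 − 0.085 = 0.067228.

0.067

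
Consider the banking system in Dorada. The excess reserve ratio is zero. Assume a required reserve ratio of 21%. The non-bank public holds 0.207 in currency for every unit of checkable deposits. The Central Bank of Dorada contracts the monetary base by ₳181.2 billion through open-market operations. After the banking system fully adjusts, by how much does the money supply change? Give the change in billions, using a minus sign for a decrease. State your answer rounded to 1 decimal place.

The money multiplier is m = (1 + c) / (rr + c) = (1 + 0.207) / (0.21 + 0.207) ≈ 2.89448.
The sale removes 181.2 billion of base, so ΔM = m × ΔMB = 2.89448 × (−181.2) ≈ -524.4798 billion.

-524.5 billion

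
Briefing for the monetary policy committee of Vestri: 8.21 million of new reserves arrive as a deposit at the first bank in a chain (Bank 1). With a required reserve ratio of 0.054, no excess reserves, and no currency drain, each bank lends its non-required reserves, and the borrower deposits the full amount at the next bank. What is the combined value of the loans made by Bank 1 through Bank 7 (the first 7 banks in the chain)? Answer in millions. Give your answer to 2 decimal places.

Bank i lends (1 − rr)^i of the original deposit: Bank 1 lends 8.21·0.9460 ≈ 7.7667, Bank 2 lends 8.21·0.9460² ≈ 7.3473, and so on.
Summing a geometric series: total = 8.21·[0.9460·(1 − 0.9460^7) / (1 − 0.9460)] ≈ 46.3105 million.

46.31 million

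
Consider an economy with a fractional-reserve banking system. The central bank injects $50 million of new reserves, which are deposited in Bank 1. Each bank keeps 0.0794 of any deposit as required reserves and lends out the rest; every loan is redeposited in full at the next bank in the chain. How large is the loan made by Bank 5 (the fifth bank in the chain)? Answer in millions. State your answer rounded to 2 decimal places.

Each bank lends a fraction (1 − rr) = 0.9206 of the deposit it receives, so Bank 5 receives 50·0.9206^4 and lends 50·0.9206^5 ≈ 33.0617 million.

$33.06 million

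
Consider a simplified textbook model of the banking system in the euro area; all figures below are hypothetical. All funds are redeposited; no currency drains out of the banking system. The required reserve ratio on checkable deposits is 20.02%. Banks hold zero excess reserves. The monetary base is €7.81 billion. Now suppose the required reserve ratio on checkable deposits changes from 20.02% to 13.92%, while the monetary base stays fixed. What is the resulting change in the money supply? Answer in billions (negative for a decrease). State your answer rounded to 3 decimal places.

Initially m₁ = 1 / (0.2002) ≈ 4.99500, so M₁ = 4.99500 × 7.81 ≈ 39.011 billion.
After the change m₂ = 1 / (0.1392) ≈ 7.18391, so M₂ = 7.18391 × 7.81 ≈ 56.1063 billion.
ΔM = M₂ − M₁ = 56.1063 − 39.011 = 17.0953 billion.

€17.095 billion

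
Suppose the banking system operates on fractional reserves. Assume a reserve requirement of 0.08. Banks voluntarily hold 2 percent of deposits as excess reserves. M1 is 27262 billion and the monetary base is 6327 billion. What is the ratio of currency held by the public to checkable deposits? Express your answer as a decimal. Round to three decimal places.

Using m = M/MB = 27262/6327 ≈ 4.308835. From m = (1 + c)/(c + rr + e), rearranging gives 1 + c = m·(c + rr + e), so c·(1 − m) = m·(rr + e) − 1.
Hence c = [m·(rr + e) − 1]/(1 − m) = [4.308835 × (0.08 + 0.02) − 1] / (1 − 4.308835) ≈ 0.171999.

0.172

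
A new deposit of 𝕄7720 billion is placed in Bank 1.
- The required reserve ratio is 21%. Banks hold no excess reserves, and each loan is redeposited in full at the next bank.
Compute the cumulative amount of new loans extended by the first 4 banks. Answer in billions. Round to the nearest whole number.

Bank i lends (1 − rr)^i of the original deposit: Bank 1 lends 7720·0.7900 = 6098.8000, Bank 2 lends 7720·0.7900² = 4818.0520, and so on.
Summing a geometric series: total = 7720·[0.7900·(1 − 0.7900^4) / (1 − 0.7900)] ≈ 17730.0593 billion.

𝕄17730 billion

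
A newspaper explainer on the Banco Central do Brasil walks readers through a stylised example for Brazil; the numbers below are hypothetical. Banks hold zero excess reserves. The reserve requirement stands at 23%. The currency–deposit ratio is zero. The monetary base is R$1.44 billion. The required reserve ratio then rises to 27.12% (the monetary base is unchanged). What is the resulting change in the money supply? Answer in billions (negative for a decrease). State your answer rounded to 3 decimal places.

Initially m₁ = 1 / (0.23) ≈ 4.34783, so M₁ = 4.34783 × 1.44 ≈ 6.2609 billion.
After the change m₂ = 1 / (0.2712) ≈ 3.68732, so M₂ = 3.68732 × 1.44 ≈ 5.3097 billion.
ΔM = M₂ − M₁ = 5.3097 − 6.2609 = -0.9512 billion.

-0.951 billion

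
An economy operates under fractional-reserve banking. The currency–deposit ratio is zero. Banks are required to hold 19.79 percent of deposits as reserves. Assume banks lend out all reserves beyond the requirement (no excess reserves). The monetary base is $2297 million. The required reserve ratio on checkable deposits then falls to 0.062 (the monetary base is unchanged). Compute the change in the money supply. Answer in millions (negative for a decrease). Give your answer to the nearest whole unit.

$25442 million

Initially m₁ = 1 / (0.1979) ≈ 5.05306, so M₁ = 5.05306 × 2297 ≈ 11606.8788 million.
After the change m₂ = 1 / (0.062) ≈ 16.12903, so M₂ = 16.12903 × 2297 ≈ 37048.3819 million.
ΔM = M₂ − M₁ = 37048.3819 − 11606.8788 = 25441.5031 million.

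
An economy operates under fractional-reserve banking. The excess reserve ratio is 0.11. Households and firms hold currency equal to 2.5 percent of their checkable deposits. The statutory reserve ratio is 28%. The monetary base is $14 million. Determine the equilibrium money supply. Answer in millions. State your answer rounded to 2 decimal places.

The money multiplier is m = (1 + c) / (rr + e + c) = (1 + 0.025) / (0.28 + 0.11 + 0.025) ≈ 2.46988.
So M = m × MB = 2.46988 × 14 ≈ 34.5783 million.

$34.58 million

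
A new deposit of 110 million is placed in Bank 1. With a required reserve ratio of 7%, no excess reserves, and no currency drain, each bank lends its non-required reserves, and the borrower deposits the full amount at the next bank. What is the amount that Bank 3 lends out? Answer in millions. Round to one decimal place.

88.5 million

Each bank lends a fraction (1 − rr) = 0.9300 of the deposit it receives, so Bank 3 receives 110·0.9300^2 and lends 110·0.9300^3 ≈ 88.4793 million.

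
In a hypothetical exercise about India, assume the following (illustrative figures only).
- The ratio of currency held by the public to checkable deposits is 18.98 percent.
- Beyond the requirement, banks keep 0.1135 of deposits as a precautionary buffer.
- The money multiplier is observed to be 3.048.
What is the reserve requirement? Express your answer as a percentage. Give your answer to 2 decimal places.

Using m = 3.048. Since m = (1 + c)/(c + rr + e), the denominator satisfies c + rr + e = (1 + c)/m = (1 + 0.1898) / 3.048 ≈ 0.390354.
With c = 0.1898 and e = 0.1135, the reserve requirement is 0.390354 − 0.1898 − 0.1135 = 0.087054.

8.71%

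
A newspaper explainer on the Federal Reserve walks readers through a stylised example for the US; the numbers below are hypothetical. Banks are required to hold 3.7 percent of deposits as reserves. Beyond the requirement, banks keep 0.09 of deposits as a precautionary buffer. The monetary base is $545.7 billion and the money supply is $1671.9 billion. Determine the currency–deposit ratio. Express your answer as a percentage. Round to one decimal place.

29.6%

Using m = M/MB = 1671.9/545.7 ≈ 3.063771. From m = (1 + c)/(c + rr + e), rearranging gives 1 + c = m·(c + rr + e), so c·(1 − m) = m·(rr + e) − 1.
Hence c = [m·(rr + e) − 1]/(1 − m) = [3.063771 × (0.037 + 0.09) − 1] / (1 − 3.063771) ≈ 0.296012.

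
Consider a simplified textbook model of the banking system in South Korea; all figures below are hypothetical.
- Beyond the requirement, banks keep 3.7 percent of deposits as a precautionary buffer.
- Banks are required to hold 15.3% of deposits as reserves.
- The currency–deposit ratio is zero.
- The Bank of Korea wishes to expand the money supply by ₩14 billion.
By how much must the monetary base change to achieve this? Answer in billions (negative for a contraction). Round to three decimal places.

₩2.660 billion

The money multiplier is m = 1 / (rr + e) = 1 / (0.153 + 0.037) ≈ 5.263158.
ΔMB = ΔM / m = (+14) / 5.263158 ≈ 2.66 billion.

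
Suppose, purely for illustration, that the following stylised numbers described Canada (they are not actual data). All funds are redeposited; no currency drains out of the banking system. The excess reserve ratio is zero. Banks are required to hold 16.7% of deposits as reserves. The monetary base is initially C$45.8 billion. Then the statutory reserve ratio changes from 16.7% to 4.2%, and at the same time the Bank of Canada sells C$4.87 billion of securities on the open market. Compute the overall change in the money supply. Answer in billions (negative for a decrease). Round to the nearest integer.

Before: m₁ = 1 / (0.167) ≈ 5.9880, MB₁ = 45.8, so M₁ = 5.9880 × 45.8 = 274.2504 billion.
After: m₂ = 1 / (0.042) ≈ 23.8095, MB₂ = 45.8 − 4.87 = 40.93, so M₂ = 23.8095 × 40.93 ≈ 974.5228 billion.
ΔM = M₂ − M₁ = 974.5228 − 274.2504 = 700.2724 billion.

C$700 billion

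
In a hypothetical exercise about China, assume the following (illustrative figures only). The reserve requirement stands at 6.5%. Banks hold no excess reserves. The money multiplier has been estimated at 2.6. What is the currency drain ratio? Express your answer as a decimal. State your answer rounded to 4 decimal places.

Using m = 2.6. From m = (1 + c)/(c + rr + e), rearranging gives 1 + c = m·(c + rr + e), so c·(1 − m) = m·(rr + e) − 1.
Hence c = [m·(rr + e) − 1]/(1 − m) = [2.6 × (0.065 + 0) − 1] / (1 − 2.6) = 0.519375.

0.5194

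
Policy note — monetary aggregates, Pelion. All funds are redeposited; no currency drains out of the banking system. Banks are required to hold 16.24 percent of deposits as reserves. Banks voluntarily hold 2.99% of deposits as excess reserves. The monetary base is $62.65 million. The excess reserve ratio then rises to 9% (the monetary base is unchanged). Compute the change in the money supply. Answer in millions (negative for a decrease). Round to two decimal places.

Initially m₁ = 1 / (0.1624 + 0.0299) ≈ 5.20021, so M₁ = 5.20021 × 62.65 ≈ 325.7932 million.
After the change m₂ = 1 / (0.1624 + 0.09) ≈ 3.96197, so M₂ = 3.96197 × 62.65 ≈ 248.2174 million.
ΔM = M₂ − M₁ = 248.2174 − 325.7932 = -77.5758 million.

-77.58 million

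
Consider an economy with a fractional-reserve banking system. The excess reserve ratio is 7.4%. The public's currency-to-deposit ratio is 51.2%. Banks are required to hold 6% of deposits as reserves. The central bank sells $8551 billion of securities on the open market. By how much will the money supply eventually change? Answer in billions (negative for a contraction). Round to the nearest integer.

The money multiplier is m = (1 + c) / (rr + e + c) = (1 + 0.512) / (0.06 + 0.074 + 0.512) ≈ 2.34056.
The sale removes 8551 billion of base, so ΔM = m × ΔMB = 2.34056 × (−8551) ≈ -20014.1286 billion.

-20014 billion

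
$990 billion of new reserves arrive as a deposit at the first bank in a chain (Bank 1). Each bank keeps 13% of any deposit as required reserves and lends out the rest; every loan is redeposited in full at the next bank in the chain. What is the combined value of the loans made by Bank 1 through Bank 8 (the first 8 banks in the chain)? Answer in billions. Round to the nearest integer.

Bank i lends (1 − rr)^i of the original deposit: Bank 1 lends 990·0.8700 = 861.3000, Bank 2 lends 990·0.8700² = 749.3310, and so on.
Summing a geometric series: total = 990·[0.8700·(1 − 0.8700^8) / (1 − 0.8700)] ≈ 4450.8561 billion.

$4451 billion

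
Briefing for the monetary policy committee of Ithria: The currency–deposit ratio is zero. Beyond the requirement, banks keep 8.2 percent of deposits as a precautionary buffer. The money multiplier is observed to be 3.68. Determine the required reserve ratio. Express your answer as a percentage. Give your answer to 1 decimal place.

19.0%

Using m = 3.68. Since m = (1 + c)/(c + rr + e), the denominator satisfies c + rr + e = (1 + c)/m = (1 + 0) / 3.68 ≈ 0.271739.
With c = 0 and e = 0.082, the required reserve ratio is 0.271739 − 0 − 0.082 = 0.189739.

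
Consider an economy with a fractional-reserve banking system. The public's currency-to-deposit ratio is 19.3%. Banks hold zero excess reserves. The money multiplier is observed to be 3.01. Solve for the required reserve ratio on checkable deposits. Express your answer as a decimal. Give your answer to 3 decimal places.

Using m = 3.01. Since m = (1 + c)/(c + rr + e), the denominator satisfies c + rr + e = (1 + c)/m = (1 + 0.193) / 3.01 ≈ 0.396346.
With c = 0.193 and e = 0, the required reserve ratio on checkable deposits is 0.396346 − 0.193 − 0 = 0.203346.

0.203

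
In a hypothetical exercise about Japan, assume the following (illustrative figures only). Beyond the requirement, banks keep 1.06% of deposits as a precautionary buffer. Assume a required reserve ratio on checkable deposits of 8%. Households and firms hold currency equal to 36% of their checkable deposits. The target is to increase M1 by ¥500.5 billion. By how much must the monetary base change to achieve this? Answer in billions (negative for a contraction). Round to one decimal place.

The money multiplier is m = (1 + c) / (rr + e + c) = (1 + 0.36) / (0.08 + 0.0106 + 0.36) ≈ 3.01820.
ΔMB = ΔM / m = (+500.5) / 3.01820 ≈ 165.8273 billion.

¥165.8 billion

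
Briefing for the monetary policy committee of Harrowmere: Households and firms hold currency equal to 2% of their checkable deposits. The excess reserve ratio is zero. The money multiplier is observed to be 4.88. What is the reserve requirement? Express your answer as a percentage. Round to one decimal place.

Using m = 4.88. Since m = (1 + c)/(c + rr + e), the denominator satisfies c + rr + e = (1 + c)/m = (1 + 0.02) / 4.88 ≈ 0.209016.
With c = 0.02 and e = 0, the reserve requirement is 0.209016 − 0.02 − 0 = 0.189016.

18.9%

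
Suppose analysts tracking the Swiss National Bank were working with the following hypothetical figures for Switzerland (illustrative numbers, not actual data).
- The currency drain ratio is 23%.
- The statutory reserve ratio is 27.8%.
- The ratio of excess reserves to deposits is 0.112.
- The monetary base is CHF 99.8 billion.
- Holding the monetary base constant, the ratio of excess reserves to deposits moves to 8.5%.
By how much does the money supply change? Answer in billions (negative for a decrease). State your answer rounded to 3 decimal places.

Initially m₁ = (1 + 0.23) / (0.278 + 0.112 + 0.23) ≈ 1.983871, so M₁ = 1.983871 × 99.8 ≈ 197.9903 billion.
After the change m₂ = (1 + 0.23) / (0.278 + 0.085 + 0.23) ≈ 2.074199, so M₂ = 2.074199 × 99.8 ≈ 207.0051 billion.
ΔM = M₂ − M₁ = 207.0051 − 197.9903 = 9.0148 billion.

CHF 9.015 billion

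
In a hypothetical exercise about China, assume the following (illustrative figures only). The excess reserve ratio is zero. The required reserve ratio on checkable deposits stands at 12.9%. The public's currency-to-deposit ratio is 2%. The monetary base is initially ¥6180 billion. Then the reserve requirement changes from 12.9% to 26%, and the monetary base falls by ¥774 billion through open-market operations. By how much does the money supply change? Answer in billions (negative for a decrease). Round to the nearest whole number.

-22613 billion

Before: m₁ = (1 + 0.02) / (0.129 + 0.02) ≈ 6.84564, MB₁ = 6180, so M₁ = 6.84564 × 6180 = 42306.0552 billion.
After: m₂ = (1 + 0.02) / (0.26 + 0.02) ≈ 3.64286, MB₂ = 6180 − 774 = 5406, so M₂ = 3.64286 × 5406 ≈ 19693.3012 billion.
ΔM = M₂ − M₁ = 19693.3012 − 42306.0552 = -22612.754 billion.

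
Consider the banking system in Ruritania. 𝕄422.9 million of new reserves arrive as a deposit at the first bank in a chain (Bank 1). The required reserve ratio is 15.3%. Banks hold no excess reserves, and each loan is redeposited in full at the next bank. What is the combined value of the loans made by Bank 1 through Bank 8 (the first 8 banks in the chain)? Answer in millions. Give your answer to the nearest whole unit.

𝕄1721 million

Bank i lends (1 − rr)^i of the original deposit: Bank 1 lends 422.9·0.8470 = 358.1963, Bank 2 lends 422.9·0.8470² ≈ 303.3923, and so on.
Summing a geometric series: total = 422.9·[0.8470·(1 − 0.8470^8) / (1 − 0.8470)] ≈ 1721.0020 million.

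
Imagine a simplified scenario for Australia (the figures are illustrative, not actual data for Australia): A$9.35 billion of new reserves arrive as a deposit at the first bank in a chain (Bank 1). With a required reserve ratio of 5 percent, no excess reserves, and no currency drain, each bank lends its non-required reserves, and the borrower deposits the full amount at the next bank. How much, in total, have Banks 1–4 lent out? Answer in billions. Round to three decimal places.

Bank i lends (1 − rr)^i of the original deposit: Bank 1 lends 9.35·0.9500 = 8.8825, Bank 2 lends 9.35·0.9500² ≈ 8.4384, and so on.
Summing a geometric series: total = 9.35·[0.9500·(1 − 0.9500^4) / (1 − 0.9500)] ≈ 32.9530 billion.

A$32.953 billion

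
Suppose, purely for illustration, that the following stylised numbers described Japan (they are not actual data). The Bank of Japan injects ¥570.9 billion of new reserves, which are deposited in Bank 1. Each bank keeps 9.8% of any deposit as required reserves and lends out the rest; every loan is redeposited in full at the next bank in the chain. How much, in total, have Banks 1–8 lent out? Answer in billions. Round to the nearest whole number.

Bank i lends (1 − rr)^i of the original deposit: Bank 1 lends 570.9·0.9020 = 514.9518, Bank 2 lends 570.9·0.9020² ≈ 464.4865, and so on.
Summing a geometric series: total = 570.9·[0.9020·(1 − 0.9020^8) / (1 − 0.9020)] ≈ 2952.1464 billion.

¥2952 billion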